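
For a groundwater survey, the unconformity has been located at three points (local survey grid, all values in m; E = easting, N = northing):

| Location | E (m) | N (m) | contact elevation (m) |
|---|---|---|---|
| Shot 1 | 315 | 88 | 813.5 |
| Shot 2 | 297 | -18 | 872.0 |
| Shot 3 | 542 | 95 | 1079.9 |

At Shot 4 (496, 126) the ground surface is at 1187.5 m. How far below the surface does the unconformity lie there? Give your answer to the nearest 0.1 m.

186.1 m

Two edge vectors: Shot 1→Shot 2 = (-18, -106, 58.5), Shot 1→Shot 3 = (227, 7, 266.4).
Normal n = (Shot 1→Shot 2) × (Shot 1→Shot 3) = (-28647.9, 18074.7, 23936).
So ∂z/∂E = −n_x/n_z = 1.19685 and ∂z/∂N = −n_y/n_z = −0.75513.
Intercept c from Shot 1: 813.5 − 377.01 + 66.45 = 502.94.
At (496, 126): z_contact = 593.64 − 95.15 + 502.94 = 1001.44 m.
Depth below ground = 1187.5 − 1001.44 = 186.1 m.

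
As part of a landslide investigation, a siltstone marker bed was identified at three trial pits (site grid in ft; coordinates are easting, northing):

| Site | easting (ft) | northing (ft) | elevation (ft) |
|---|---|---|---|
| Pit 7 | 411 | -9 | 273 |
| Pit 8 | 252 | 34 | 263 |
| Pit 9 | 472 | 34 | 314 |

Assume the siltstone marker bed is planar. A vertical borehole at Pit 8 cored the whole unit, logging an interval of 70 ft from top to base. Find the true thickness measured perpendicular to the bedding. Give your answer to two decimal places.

Let the plane be z = a·easting + b·northing + c.
Pit 8−Pit 7: −159a + 43b = −10;  Pit 9−Pit 7: 61a + 43b = 41.
Solving gives a = 0.23182, b = 0.62463.
|∇z| = √(a²+b²) = 0.66626, so dip δ = arctan(0.66626) = 33.67°.
True thickness = vertical thickness × cos δ = 70 × cos 33.67° = 58.25 ft.

58.25 ft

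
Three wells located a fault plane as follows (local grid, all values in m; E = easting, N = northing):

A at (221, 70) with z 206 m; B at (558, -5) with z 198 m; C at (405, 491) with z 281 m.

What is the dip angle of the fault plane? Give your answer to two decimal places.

9.78°

Two edge vectors: A→B = (337, -75, -8), A→C = (184, 421, 75).
Normal n = (A→B) × (A→C) = (-2257, -26747, 155677).
So ∂z/∂E = −n_x/n_z = 0.01450 and ∂z/∂N = −n_y/n_z = 0.17181.
Gradient magnitude |∇z| = √(a² + b²) = √(0.00021 + 0.02952) = 0.17242.
True dip = arctan(0.17242) = 9.78°, dipping toward S (azimuth ≈ 185°).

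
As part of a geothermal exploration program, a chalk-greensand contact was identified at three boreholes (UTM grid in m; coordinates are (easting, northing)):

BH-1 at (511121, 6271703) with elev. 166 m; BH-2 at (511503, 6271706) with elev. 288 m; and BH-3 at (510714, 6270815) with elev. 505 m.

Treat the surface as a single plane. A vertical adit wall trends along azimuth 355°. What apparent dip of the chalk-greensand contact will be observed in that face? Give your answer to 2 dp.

29.08°

Let the plane be z = a·E + b·N + c.
BH-2−BH-1: 382a + 3b = 122;  BH-3−BH-1: −407a − 888b = 339.
Solving gives a = 0.32353, b = −0.53004.
Unit vector along 355° is (sin 355°, cos 355°) = (-0.0872, 0.9962).
Slope in that direction = a·(-0.0872) + b·(0.9962) = −0.55622.
Apparent dip = arctan|0.55622| = 29.08° (true dip is 31.8°, so apparent ≤ true as expected).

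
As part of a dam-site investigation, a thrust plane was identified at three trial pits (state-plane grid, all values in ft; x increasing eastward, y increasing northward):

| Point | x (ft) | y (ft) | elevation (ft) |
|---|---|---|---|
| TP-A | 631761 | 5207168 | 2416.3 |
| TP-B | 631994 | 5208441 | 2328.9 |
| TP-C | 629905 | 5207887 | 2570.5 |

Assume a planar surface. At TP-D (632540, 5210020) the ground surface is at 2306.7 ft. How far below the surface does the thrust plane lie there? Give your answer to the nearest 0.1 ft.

Two edge vectors: TP-A→TP-B = (233, 1273, -87.4), TP-A→TP-C = (-1856, 719, 154.2).
Normal n = (TP-A→TP-B) × (TP-A→TP-C) = (259137.2, 126285.8, 2530215).
So ∂z/∂x = −n_x/n_z = −0.102417067 and ∂z/∂y = −n_y/n_z = −0.049911095.
Intercept c from TP-A: 2416.3 + 64703.11 + 259895.45 = 327014.86.
At (632540, 5210020): z_contact = −64782.89 − 260037.80 + 327014.86 = 2194.17 ft.
Depth below ground = 2306.7 − 2194.17 = 112.5 ft.

112.5 ft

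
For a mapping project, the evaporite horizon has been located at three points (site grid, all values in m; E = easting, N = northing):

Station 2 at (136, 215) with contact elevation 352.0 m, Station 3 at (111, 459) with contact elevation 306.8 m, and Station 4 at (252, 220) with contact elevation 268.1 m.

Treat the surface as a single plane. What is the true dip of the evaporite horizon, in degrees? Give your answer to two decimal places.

Let the plane be z = a·E + b·N + c.
Station 3−Station 2: −25a + 244b = −45.2;  Station 4−Station 2: 116a + 5b = −83.9.
Solving gives a = −0.71215, b = −0.25821.
Gradient magnitude |∇z| = √(a² + b²) = √(0.50715 + 0.06667) = 0.75751.
True dip = arctan(0.75751) = 37.14°, dipping toward ENE (azimuth ≈ 070°).

37.14°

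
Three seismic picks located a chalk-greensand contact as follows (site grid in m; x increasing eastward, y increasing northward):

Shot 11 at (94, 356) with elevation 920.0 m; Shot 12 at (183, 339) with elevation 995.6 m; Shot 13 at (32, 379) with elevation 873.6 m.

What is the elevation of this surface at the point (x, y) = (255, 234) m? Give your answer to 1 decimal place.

Two edge vectors: Shot 11→Shot 12 = (89, -17, 75.6), Shot 11→Shot 13 = (-62, 23, -46.4).
Normal n = (Shot 11→Shot 12) × (Shot 11→Shot 13) = (-950, -557.6, 993).
So ∂z/∂x = −n_x/n_z = 0.95670 and ∂z/∂y = −n_y/n_z = 0.56153.
Intercept c from Shot 11: 920 − 89.93 − 199.90 = 630.17.
At (255, 234): z = 244.0 + 131.4 + 630.17 = 1005.5 m.

1005.5 m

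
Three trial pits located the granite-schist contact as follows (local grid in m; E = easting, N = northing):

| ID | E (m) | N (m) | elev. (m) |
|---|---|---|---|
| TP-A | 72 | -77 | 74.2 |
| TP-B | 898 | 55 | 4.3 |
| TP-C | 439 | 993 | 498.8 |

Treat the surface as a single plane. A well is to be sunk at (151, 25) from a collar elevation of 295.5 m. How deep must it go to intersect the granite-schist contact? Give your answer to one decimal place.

Two edge vectors: TP-A→TP-B = (826, 132, -69.9), TP-A→TP-C = (367, 1070, 424.6).
Normal n = (TP-A→TP-B) × (TP-A→TP-C) = (130840.2, -376372.9, 835376).
So ∂z/∂E = −n_x/n_z = −0.15662 and ∂z/∂N = −n_y/n_z = 0.45054.
Intercept c from TP-A: 74.2 + 11.28 + 34.69 = 120.17.
At (151, 25): z_contact = −23.65 + 11.26 + 120.17 = 107.78 m.
Depth below ground = 295.5 − 107.78 = 187.7 m.

187.7 m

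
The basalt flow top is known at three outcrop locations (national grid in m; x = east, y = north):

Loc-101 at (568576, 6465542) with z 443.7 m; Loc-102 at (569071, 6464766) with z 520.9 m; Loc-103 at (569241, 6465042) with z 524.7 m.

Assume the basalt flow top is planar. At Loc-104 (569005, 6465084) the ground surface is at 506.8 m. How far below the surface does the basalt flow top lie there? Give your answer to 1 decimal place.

5.2 m

Let the plane be z = a·x + b·y + c.
Loc-102−Loc-101: 495a − 776b = 77.2;  Loc-103−Loc-101: 665a − 500b = 81.
Solving gives a = 0.090325464, b = −0.041867133.
Then c = 443.7 − a·568576 − b·6465542 = 219780.52.
At (569005, 6465084): z_contact = 51395.64 − 270674.53 + 219780.52 = 501.62 m.
Depth below ground = 506.8 − 501.62 = 5.2 m.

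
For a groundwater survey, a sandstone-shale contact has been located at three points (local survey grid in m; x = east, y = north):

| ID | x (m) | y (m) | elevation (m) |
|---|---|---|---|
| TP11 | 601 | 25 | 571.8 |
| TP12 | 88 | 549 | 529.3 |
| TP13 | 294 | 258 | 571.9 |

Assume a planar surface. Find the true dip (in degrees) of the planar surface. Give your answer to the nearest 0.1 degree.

21.7°

Two edge vectors: TP11→TP12 = (-513, 524, -42.5), TP11→TP13 = (-307, 233, 0.1).
Normal n = (TP11→TP12) × (TP11→TP13) = (9954.9, 13098.8, 41339).
So ∂z/∂x = −n_x/n_z = −0.24081 and ∂z/∂y = −n_y/n_z = −0.31686.
Gradient magnitude |∇z| = √(a² + b²) = √(0.05799 + 0.10040) = 0.39799.
True dip = arctan(0.39799) = 21.7°, dipping toward NE (azimuth ≈ 037°).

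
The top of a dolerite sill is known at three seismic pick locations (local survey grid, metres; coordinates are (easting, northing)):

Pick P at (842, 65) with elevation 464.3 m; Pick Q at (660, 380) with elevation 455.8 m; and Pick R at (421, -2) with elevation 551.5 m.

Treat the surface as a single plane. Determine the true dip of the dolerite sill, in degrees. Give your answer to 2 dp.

12.91°

Two edge vectors: Pick P→Pick Q = (-182, 315, -8.5), Pick P→Pick R = (-421, -67, 87.2).
Normal n = (Pick P→Pick Q) × (Pick P→Pick R) = (26898.5, 19448.9, 144809).
So ∂z/∂E = −n_x/n_z = −0.18575 and ∂z/∂N = −n_y/n_z = −0.13431.
Gradient magnitude |∇z| = √(a² + b²) = √(0.03450 + 0.01804) = 0.22922.
True dip = arctan(0.22922) = 12.91°, dipping toward NE (azimuth ≈ 054°).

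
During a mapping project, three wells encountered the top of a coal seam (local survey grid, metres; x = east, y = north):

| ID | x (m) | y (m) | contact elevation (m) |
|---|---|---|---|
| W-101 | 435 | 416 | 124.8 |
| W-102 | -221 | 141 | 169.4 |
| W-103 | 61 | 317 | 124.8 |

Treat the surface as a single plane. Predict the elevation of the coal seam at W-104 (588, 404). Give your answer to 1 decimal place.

Two edge vectors: W-101→W-102 = (-656, -275, 44.6), W-101→W-103 = (-374, -99, 0).
Normal n = (W-101→W-102) × (W-101→W-103) = (4415.4, -16680.4, -37906).
So ∂z/∂x = −n_x/n_z = 0.11648 and ∂z/∂y = −n_y/n_z = −0.44005.
Intercept c from W-101: 124.8 − 50.67 + 183.06 = 257.19.
At (588, 404): z = 68.5 − 177.8 + 257.19 = 147.9 m.

147.9 m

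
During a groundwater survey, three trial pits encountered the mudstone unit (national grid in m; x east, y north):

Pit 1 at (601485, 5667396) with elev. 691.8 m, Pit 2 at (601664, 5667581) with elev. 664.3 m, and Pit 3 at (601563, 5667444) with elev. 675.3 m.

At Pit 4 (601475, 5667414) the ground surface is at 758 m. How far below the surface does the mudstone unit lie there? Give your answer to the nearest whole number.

Two edge vectors: Pit 1→Pit 2 = (179, 185, -27.5), Pit 1→Pit 3 = (78, 48, -16.5).
Normal n = (Pit 1→Pit 2) × (Pit 1→Pit 3) = (-1732.5, 808.5, -5838).
So ∂z/∂x = −n_x/n_z = −0.29676259 and ∂z/∂y = −n_y/n_z = 0.13848921.
Intercept c from Pit 1: 691.8 + 178498.25 − 784873.19 = −605683.14.
At (601475, 5667414): z_contact = −178495.3 + 784875.7 − 605683.14 = 697.3 m.
Depth below ground = 758 − 697.3 = 61 m.

61 m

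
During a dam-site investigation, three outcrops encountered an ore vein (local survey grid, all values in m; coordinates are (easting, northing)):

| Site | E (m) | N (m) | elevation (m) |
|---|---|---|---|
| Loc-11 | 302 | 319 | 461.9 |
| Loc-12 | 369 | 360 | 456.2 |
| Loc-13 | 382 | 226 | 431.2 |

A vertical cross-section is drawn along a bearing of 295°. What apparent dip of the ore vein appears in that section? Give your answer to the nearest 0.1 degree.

Let the plane be z = a·E + b·N + c.
Loc-12−Loc-11: 67a + 41b = −5.7;  Loc-13−Loc-11: 80a − 93b = −30.7.
Solving gives a = −0.18808, b = 0.16832.
Unit vector along 295° is (sin 295°, cos 295°) = (-0.9063, 0.4226).
Slope in that direction = a·(-0.9063) + b·(0.4226) = 0.24159.
Apparent dip = arctan|0.24159| = 13.6° (true dip is 14.2°, so apparent ≤ true as expected).

13.6°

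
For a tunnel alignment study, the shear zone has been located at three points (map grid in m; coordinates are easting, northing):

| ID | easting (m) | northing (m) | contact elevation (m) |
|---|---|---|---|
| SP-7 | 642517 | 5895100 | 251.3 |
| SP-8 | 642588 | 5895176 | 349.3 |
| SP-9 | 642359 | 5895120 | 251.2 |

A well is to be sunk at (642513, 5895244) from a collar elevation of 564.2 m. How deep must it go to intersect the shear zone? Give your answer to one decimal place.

Let the plane be z = a·easting + b·northing + c.
SP-8−SP-7: 71a + 76b = 98;  SP-9−SP-7: −158a + 20b = −0.1.
Solving gives a = 0.146529640, b = 1.152584153.
Then c = 251.3 − a·642517 − b·5895100 = −6888495.32.
At (642513, 5895244): z_contact = 94147.20 + 6794764.81 − 6888495.32 = 416.69 m.
Depth below ground = 564.2 − 416.69 = 147.5 m.

147.5 m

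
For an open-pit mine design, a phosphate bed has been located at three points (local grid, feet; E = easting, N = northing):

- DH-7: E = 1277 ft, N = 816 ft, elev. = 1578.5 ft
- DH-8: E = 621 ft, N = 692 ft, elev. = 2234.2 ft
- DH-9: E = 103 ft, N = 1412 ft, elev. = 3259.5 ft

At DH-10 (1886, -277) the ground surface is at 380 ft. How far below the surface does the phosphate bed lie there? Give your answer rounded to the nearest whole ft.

Two edge vectors: DH-7→DH-8 = (-656, -124, 655.7), DH-7→DH-9 = (-1174, 596, 1681).
Normal n = (DH-7→DH-8) × (DH-7→DH-9) = (-599241.2, 332944.2, -536552).
So ∂z/∂E = −n_x/n_z = −1.11684 and ∂z/∂N = −n_y/n_z = 0.62053.
Intercept c from DH-7: 1578.5 + 1426.20 − 506.35 = 2498.35.
At (1886, -277): z_contact = −2106.4 − 171.9 + 2498.35 = 220.1 ft.
Depth below ground = 380 − 220.1 = 160 ft.

160 ft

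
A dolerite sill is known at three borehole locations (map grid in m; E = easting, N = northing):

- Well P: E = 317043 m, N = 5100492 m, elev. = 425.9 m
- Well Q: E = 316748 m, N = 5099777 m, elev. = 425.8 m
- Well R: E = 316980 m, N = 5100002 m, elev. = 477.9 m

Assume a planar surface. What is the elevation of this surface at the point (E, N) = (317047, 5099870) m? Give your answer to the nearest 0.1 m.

523.3 m

Let the plane be z = a·E + b·N + c.
Well Q−Well P: −295a − 715b = −0.1;  Well R−Well P: −63a − 490b = 52.
Solving gives a = 0.374142003, b = −0.154226421.
Then c = 425.9 − a·317043 − b·5100492 = 668437.42.
At (317047, 5099870): z = 118620.6 − 786534.7 + 668437.42 = 523.3 m.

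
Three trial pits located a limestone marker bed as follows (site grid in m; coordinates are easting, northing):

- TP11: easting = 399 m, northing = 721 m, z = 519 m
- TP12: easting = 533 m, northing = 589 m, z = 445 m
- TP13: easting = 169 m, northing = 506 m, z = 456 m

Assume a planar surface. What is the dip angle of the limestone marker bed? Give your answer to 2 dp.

24.18°

Two edge vectors: TP11→TP12 = (134, -132, -74), TP11→TP13 = (-230, -215, -63).
Normal n = (TP11→TP12) × (TP11→TP13) = (-7594, 25462, -59170).
So ∂z/∂easting = −n_x/n_z = −0.12834 and ∂z/∂northing = −n_y/n_z = 0.43032.
Gradient magnitude |∇z| = √(a² + b²) = √(0.01647 + 0.18517) = 0.44905.
True dip = arctan(0.44905) = 24.18°, dipping toward SSE (azimuth ≈ 163°).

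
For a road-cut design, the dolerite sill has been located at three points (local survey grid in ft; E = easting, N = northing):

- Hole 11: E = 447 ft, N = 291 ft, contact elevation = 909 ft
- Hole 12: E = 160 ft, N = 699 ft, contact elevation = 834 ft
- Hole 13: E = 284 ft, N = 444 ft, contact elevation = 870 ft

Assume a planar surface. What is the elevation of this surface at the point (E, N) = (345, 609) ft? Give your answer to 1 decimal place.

Two edge vectors: Hole 11→Hole 12 = (-287, 408, -75), Hole 11→Hole 13 = (-163, 153, -39).
Normal n = (Hole 11→Hole 12) × (Hole 11→Hole 13) = (-4437, 1032, 22593).
So ∂z/∂E = −n_x/n_z = 0.19639 and ∂z/∂N = −n_y/n_z = −0.04568.
Intercept c from Hole 11: 909 − 87.79 + 13.29 = 834.51.
At (345, 609): z = 67.8 − 27.8 + 834.51 = 874.4 ft.

874.4 ft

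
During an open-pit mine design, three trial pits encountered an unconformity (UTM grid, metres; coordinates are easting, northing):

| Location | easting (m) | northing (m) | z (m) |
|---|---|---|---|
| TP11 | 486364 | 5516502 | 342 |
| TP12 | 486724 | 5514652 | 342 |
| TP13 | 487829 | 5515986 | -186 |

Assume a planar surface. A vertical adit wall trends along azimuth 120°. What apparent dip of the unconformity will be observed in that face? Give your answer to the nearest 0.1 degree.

16.6°

Two edge vectors: TP11→TP12 = (360, -1850, 0), TP11→TP13 = (1465, -516, -528).
Normal n = (TP11→TP12) × (TP11→TP13) = (976800, 190080, 2524490).
So ∂z/∂easting = −n_x/n_z = −0.38693 and ∂z/∂northing = −n_y/n_z = −0.07529.
Unit vector along 120° is (sin 120°, cos 120°) = (0.8660, -0.5000).
Slope in that direction = a·(0.8660) + b·(-0.5000) = −0.29744.
Apparent dip = arctan|0.29744| = 16.6° (true dip is 21.5°, so apparent ≤ true as expected).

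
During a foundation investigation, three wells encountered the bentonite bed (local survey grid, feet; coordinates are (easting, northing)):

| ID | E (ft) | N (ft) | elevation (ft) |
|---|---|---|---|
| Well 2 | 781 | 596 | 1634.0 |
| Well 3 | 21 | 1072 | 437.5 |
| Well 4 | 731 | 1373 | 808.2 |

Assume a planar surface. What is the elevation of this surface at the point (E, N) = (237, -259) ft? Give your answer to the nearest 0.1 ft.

Two edge vectors: Well 2→Well 3 = (-760, 476, -1196.5), Well 2→Well 4 = (-50, 777, -825.8).
Normal n = (Well 2→Well 3) × (Well 2→Well 4) = (536599.7, -567783, -566720).
So ∂z/∂E = −n_x/n_z = 0.946852 and ∂z/∂N = −n_y/n_z = −1.001876.
Intercept c from Well 2: 1634 − 739.49 + 597.12 = 1491.63.
At (237, -259): z = 224.4 + 259.5 + 1491.63 = 1975.5 ft.

1975.5 ft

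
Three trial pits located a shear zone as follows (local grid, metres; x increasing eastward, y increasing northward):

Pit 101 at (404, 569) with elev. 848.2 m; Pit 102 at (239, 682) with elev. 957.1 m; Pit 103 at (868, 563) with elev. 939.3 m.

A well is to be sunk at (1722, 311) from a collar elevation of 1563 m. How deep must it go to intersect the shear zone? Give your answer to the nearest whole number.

Let the plane be z = a·x + b·y + c.
Pit 102−Pit 101: −165a + 113b = 108.9;  Pit 103−Pit 101: 464a − 6b = 91.1.
Solving gives a = 0.21282, b = 1.27447.
Then c = 848.2 − a·404 − b·569 = 37.05.
At (1722, 311): z_contact = 366.5 + 396.4 + 37.05 = 799.9 m.
Depth below ground = 1563 − 799.9 = 763 m.

763 m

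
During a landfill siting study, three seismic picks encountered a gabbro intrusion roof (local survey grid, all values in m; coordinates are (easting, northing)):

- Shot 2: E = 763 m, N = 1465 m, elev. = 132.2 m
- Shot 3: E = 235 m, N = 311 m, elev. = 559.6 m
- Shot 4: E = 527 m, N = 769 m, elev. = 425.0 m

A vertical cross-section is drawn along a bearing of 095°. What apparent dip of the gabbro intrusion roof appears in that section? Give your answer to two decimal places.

25.29°

Let the plane be z = a·E + b·N + c.
Shot 3−Shot 2: −528a − 1154b = 427.4;  Shot 4−Shot 2: −236a − 696b = 292.8.
Solving gives a = 0.42484, b = −0.56474.
Unit vector along 095° is (sin 95°, cos 95°) = (0.9962, -0.0872).
Slope in that direction = a·(0.9962) + b·(-0.0872) = 0.47244.
Apparent dip = arctan|0.47244| = 25.29° (true dip is 35.2°, so apparent ≤ true as expected).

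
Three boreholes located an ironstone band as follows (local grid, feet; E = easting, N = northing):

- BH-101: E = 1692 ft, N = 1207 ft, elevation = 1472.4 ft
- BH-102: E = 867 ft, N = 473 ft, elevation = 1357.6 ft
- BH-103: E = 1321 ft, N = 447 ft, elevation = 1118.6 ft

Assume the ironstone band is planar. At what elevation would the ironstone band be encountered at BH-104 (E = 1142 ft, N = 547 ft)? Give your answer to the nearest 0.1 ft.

Let the plane be z = a·E + b·N + c.
BH-102−BH-101: −825a − 734b = −114.8;  BH-103−BH-101: −371a − 760b = −353.8.
Solving gives a = −0.486180, b = 0.702859.
Then c = 1472.4 − a·1692 − b·1207 = 1446.67.
At (1142, 547): z = −555.2 + 384.5 + 1446.67 = 1275.9 ft.

1275.9 ft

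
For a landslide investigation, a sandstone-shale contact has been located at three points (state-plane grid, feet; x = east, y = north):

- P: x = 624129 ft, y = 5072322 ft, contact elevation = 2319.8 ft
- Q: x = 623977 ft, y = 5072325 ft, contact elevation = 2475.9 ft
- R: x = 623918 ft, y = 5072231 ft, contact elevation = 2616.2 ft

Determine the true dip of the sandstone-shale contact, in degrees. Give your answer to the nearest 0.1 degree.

53.2°

Let the plane be z = a·x + b·y + c.
Q−P: −152a + 3b = 156.1;  R−P: −211a − 91b = 296.4.
Solving gives a = −1.04351, b = −0.83759.
Gradient magnitude |∇z| = √(a² + b²) = √(1.08890 + 0.70155) = 1.33808.
True dip = arctan(1.33808) = 53.2°, dipping toward NE (azimuth ≈ 051°).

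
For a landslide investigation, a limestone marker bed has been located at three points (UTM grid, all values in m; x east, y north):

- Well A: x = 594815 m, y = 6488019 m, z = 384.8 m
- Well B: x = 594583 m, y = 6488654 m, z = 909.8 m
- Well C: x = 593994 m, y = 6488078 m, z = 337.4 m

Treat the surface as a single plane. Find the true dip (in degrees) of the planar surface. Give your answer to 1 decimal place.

41.3°

Two edge vectors: Well A→Well B = (-232, 635, 525), Well A→Well C = (-821, 59, -47.4).
Normal n = (Well A→Well B) × (Well A→Well C) = (-61074, -442021.8, 507647).
So ∂z/∂x = −n_x/n_z = 0.12031 and ∂z/∂y = −n_y/n_z = 0.87073.
Gradient magnitude |∇z| = √(a² + b²) = √(0.01447 + 0.75816) = 0.87900.
True dip = arctan(0.87900) = 41.3°, dipping toward S (azimuth ≈ 188°).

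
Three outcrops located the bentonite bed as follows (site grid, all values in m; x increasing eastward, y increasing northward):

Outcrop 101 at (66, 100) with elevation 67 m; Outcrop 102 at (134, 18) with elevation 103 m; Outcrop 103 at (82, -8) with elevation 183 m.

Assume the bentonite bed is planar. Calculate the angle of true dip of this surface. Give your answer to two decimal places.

56.82°

Let the plane be z = a·x + b·y + c.
Outcrop 102−Outcrop 101: 68a − 82b = 36;  Outcrop 103−Outcrop 101: 16a − 108b = 116.
Solving gives a = −0.93236, b = −1.21220.
Gradient magnitude |∇z| = √(a² + b²) = √(0.86930 + 1.46943) = 1.52929.
True dip = arctan(1.52929) = 56.82°, dipping toward NE (azimuth ≈ 038°).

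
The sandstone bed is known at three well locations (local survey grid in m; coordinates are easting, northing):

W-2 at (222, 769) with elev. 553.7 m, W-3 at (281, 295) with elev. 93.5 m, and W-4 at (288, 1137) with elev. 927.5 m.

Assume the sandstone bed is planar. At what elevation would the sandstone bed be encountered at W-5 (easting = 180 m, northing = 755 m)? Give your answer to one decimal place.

Let the plane be z = a·easting + b·northing + c.
W-3−W-2: 59a − 474b = −460.2;  W-4−W-2: 66a + 368b = 373.8.
Solving gives a = 0.147702, b = 0.989271.
Then c = 553.7 − a·222 − b·769 = −239.84.
At (180, 755): z = 26.6 + 746.9 − 239.84 = 533.6 m.

533.6 m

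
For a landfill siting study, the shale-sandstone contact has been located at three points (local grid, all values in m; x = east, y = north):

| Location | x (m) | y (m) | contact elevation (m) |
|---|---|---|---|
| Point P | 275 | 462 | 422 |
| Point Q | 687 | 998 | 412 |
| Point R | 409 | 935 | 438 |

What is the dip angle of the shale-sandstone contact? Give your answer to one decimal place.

7.2°

Let the plane be z = a·x + b·y + c.
Point Q−Point P: 412a + 536b = −10;  Point R−Point P: 134a + 473b = 16.
Solving gives a = −0.10813, b = 0.06446.
Gradient magnitude |∇z| = √(a² + b²) = √(0.01169 + 0.00416) = 0.12589.
True dip = arctan(0.12589) = 7.2°, dipping toward ESE (azimuth ≈ 121°).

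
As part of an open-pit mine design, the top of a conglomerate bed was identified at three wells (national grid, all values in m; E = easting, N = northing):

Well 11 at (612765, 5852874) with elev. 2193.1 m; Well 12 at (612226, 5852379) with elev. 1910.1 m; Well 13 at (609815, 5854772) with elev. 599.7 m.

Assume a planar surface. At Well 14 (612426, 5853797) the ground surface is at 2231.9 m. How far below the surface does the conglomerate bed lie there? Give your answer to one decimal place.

228.7 m

Let the plane be z = a·E + b·N + c.
Well 12−Well 11: −539a − 495b = −283;  Well 13−Well 11: −2950a + 1898b = −1593.4.
Solving gives a = 0.533919361, b = −0.009661688.
Then c = 2193.1 − a·612765 − b·5852874 = −268425.35.
At (612426, 5853797): z_contact = 326986.10 − 56557.56 − 268425.35 = 2003.18 m.
Depth below ground = 2231.9 − 2003.18 = 228.7 m.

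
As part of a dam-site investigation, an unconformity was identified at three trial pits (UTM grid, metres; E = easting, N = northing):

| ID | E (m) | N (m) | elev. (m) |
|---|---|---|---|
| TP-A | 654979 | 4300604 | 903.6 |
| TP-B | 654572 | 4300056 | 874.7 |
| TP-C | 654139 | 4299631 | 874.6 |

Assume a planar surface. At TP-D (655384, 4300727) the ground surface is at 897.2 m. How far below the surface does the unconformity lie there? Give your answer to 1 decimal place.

46.8 m

Let the plane be z = a·E + b·N + c.
TP-B−TP-A: −407a − 548b = −28.9;  TP-C−TP-A: −840a − 973b = −29.
Solving gives a = −0.190139794, b = 0.193954190.
Then c = 903.6 − a·654979 − b·4300604 = −708678.99.
At (655384, 4300727): z_contact = −124614.58 + 834144.02 − 708678.99 = 850.45 m.
Depth below ground = 897.2 − 850.45 = 46.8 m.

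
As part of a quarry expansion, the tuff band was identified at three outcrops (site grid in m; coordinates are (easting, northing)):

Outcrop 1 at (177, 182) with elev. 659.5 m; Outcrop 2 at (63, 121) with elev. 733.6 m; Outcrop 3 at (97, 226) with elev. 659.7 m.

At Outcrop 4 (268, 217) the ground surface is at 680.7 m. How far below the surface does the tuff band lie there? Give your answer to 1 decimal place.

Two edge vectors: Outcrop 1→Outcrop 2 = (-114, -61, 74.1), Outcrop 1→Outcrop 3 = (-80, 44, 0.2).
Normal n = (Outcrop 1→Outcrop 2) × (Outcrop 1→Outcrop 3) = (-3272.6, -5905.2, -9896).
So ∂z/∂E = −n_x/n_z = −0.33070 and ∂z/∂N = −n_y/n_z = −0.59673.
Intercept c from Outcrop 1: 659.5 + 58.53 + 108.60 = 826.64.
At (268, 217): z_contact = −88.63 − 129.49 + 826.64 = 608.52 m.
Depth below ground = 680.7 − 608.52 = 72.2 m.

72.2 m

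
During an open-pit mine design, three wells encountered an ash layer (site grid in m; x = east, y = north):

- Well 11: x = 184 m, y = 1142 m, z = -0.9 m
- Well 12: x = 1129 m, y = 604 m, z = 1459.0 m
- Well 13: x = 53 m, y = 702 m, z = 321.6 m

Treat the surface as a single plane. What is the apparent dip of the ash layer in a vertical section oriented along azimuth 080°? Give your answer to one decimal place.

Let the plane be z = a·x + b·y + c.
Well 12−Well 11: 945a − 538b = 1459.9;  Well 13−Well 11: −131a − 440b = 322.5.
Solving gives a = 0.96416, b = −1.02001.
Unit vector along 080° is (sin 80°, cos 80°) = (0.9848, 0.1736).
Slope in that direction = a·(0.9848) + b·(0.1736) = 0.77239.
Apparent dip = arctan|0.77239| = 37.7° (true dip is 54.5°, so apparent ≤ true as expected).

37.7°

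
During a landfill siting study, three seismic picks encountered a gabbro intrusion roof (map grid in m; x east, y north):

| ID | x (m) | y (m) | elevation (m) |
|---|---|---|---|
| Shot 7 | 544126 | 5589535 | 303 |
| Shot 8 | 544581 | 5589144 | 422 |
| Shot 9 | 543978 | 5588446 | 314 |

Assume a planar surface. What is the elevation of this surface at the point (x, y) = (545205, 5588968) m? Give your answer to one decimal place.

Let the plane be z = a·x + b·y + c.
Shot 8−Shot 7: 455a − 391b = 119;  Shot 9−Shot 7: −148a − 1089b = 11.
Solving gives a = 0.226415572, b = −0.040871905.
Then c = 303 − a·544126 − b·5589535 = 105559.34.
At (545205, 5588968): z = 123442.9 − 228431.8 + 105559.34 = 570.5 m.

570.5 m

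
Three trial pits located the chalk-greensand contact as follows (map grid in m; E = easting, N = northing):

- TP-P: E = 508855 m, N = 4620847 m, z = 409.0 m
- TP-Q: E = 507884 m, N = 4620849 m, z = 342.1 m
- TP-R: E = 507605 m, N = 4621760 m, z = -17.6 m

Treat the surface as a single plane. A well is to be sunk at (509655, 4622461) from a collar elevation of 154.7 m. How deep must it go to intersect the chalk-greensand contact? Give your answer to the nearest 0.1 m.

Two edge vectors: TP-P→TP-Q = (-971, 2, -66.9), TP-P→TP-R = (-1250, 913, -426.6).
Normal n = (TP-P→TP-Q) × (TP-P→TP-R) = (60226.5, -330603.6, -884023).
So ∂z/∂E = −n_x/n_z = 0.068127752 and ∂z/∂N = −n_y/n_z = −0.373976243.
Intercept c from TP-P: 409 − 34667.15 + 1728087.00 = 1693828.85.
At (509655, 4622461): z_contact = 34721.65 − 1728690.60 + 1693828.85 = -140.10 m.
Depth below ground = 154.7 − (-140.10) = 294.8 m.

294.8 m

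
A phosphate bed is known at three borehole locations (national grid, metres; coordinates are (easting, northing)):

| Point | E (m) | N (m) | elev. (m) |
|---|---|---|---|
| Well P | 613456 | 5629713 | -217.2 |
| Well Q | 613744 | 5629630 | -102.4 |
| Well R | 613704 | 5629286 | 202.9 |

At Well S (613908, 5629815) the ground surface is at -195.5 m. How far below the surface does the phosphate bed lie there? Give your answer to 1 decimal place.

51.4 m

Let the plane be z = a·E + b·N + c.
Well Q−Well P: 288a − 83b = 114.8;  Well R−Well P: 248a − 427b = 420.1.
Solving gives a = 0.138207086, b = −0.903570591.
Then c = -217.2 − a·613456 − b·5629713 = 5001841.94.
At (613908, 5629815): z_contact = 84846.44 − 5086935.27 + 5001841.94 = -246.89 m.
Depth below ground = -195.5 − (-246.89) = 51.4 m.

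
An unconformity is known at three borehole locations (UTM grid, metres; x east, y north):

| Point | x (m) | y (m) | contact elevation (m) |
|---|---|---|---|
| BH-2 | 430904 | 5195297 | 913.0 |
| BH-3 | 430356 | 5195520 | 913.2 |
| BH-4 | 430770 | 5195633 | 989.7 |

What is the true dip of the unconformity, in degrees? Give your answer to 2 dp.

16.38°

Let the plane be z = a·x + b·y + c.
BH-3−BH-2: −548a + 223b = 0.2;  BH-4−BH-2: −134a + 336b = 76.7.
Solving gives a = 0.11045, b = 0.27232.
Gradient magnitude |∇z| = √(a² + b²) = √(0.01220 + 0.07416) = 0.29387.
True dip = arctan(0.29387) = 16.38°, dipping toward SSW (azimuth ≈ 202°).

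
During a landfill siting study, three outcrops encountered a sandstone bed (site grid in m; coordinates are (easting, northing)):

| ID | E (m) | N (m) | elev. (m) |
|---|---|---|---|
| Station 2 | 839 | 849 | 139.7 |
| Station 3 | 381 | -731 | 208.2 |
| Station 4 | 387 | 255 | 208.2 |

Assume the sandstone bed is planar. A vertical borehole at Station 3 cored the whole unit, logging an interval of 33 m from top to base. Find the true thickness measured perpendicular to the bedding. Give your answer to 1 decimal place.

32.6 m

Let the plane be z = a·E + b·N + c.
Station 3−Station 2: −458a − 1580b = 68.5;  Station 4−Station 2: −452a − 594b = 68.5.
Solving gives a = −0.15277, b = 0.00093.
|∇z| = √(a²+b²) = 0.15277, so dip δ = arctan(0.15277) = 8.69°.
True thickness = vertical thickness × cos δ = 33 × cos 8.69° = 32.6 m.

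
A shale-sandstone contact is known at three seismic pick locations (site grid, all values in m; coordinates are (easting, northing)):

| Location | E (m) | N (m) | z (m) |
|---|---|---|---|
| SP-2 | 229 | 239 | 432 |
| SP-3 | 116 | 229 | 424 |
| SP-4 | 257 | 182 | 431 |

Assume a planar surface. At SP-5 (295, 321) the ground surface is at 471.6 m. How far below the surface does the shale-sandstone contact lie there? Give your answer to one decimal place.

31.1 m

Two edge vectors: SP-2→SP-3 = (-113, -10, -8), SP-2→SP-4 = (28, -57, -1).
Normal n = (SP-2→SP-3) × (SP-2→SP-4) = (-446, -337, 6721).
So ∂z/∂E = −n_x/n_z = 0.06636 and ∂z/∂N = −n_y/n_z = 0.05014.
Intercept c from SP-2: 432 − 15.20 − 11.98 = 404.82.
At (295, 321): z_contact = 19.58 + 16.10 + 404.82 = 440.49 m.
Depth below ground = 471.6 − 440.49 = 31.1 m.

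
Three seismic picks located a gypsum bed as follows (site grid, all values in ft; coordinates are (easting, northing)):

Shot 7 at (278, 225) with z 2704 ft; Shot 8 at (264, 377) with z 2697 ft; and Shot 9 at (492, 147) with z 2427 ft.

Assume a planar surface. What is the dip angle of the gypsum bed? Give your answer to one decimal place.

53.8°

Let the plane be z = a·E + b·N + c.
Shot 8−Shot 7: −14a + 152b = −7;  Shot 9−Shot 7: 214a − 78b = −277.
Solving gives a = −1.35672, b = −0.17101.
Gradient magnitude |∇z| = √(a² + b²) = √(1.84070 + 0.02925) = 1.36746.
True dip = arctan(1.36746) = 53.8°, dipping toward E (azimuth ≈ 083°).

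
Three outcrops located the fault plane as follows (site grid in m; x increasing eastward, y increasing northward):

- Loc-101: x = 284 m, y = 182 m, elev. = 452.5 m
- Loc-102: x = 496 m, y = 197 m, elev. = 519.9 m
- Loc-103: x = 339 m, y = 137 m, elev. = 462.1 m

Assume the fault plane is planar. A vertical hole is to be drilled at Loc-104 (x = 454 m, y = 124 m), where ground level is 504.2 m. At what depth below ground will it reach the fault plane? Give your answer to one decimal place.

8.9 m

Two edge vectors: Loc-101→Loc-102 = (212, 15, 67.4), Loc-101→Loc-103 = (55, -45, 9.6).
Normal n = (Loc-101→Loc-102) × (Loc-101→Loc-103) = (3177, 1671.8, -10365).
So ∂z/∂x = −n_x/n_z = 0.30651 and ∂z/∂y = −n_y/n_z = 0.16129.
Intercept c from Loc-101: 452.5 − 87.05 − 29.36 = 336.10.
At (454, 124): z_contact = 139.16 + 20.00 + 336.10 = 495.25 m.
Depth below ground = 504.2 − 495.25 = 8.9 m.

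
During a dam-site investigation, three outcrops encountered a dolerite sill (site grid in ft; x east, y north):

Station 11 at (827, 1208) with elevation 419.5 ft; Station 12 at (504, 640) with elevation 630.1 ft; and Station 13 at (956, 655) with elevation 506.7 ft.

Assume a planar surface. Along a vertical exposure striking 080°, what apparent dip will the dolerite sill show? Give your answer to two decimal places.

Let the plane be z = a·x + b·y + c.
Station 12−Station 11: −323a − 568b = 210.6;  Station 13−Station 11: 129a − 553b = 87.2.
Solving gives a = −0.26572, b = −0.21967.
Unit vector along 080° is (sin 80°, cos 80°) = (0.9848, 0.1736).
Slope in that direction = a·(0.9848) + b·(0.1736) = −0.29983.
Apparent dip = arctan|0.29983| = 16.69° (true dip is 19.0°, so apparent ≤ true as expected).

16.69°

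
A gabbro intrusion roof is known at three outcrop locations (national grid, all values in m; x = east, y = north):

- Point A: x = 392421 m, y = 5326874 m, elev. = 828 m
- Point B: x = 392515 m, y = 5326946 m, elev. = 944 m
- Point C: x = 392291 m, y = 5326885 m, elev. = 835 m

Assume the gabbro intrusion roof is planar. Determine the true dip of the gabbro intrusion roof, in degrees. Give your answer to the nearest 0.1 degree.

56.6°

Two edge vectors: Point A→Point B = (94, 72, 116), Point A→Point C = (-130, 11, 7).
Normal n = (Point A→Point B) × (Point A→Point C) = (-772, -15738, 10394).
So ∂z/∂x = −n_x/n_z = 0.07427 and ∂z/∂y = −n_y/n_z = 1.51414.
Gradient magnitude |∇z| = √(a² + b²) = √(0.00552 + 2.29263) = 1.51596.
True dip = arctan(1.51596) = 56.6°, dipping toward S (azimuth ≈ 183°).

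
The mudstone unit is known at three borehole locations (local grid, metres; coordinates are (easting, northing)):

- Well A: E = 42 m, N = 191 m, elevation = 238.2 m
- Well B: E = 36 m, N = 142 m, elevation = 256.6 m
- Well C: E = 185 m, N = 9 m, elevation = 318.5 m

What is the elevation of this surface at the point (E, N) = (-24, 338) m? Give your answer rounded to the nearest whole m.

177 m

Let the plane be z = a·E + b·N + c.
Well B−Well A: −6a − 49b = 18.4;  Well C−Well A: 143a − 182b = 80.3.
Solving gives a = 0.07234, b = −0.38437.
Then c = 238.2 − a·42 − b·191 = 308.58.
At (-24, 338): z = −1.7 − 129.9 + 308.58 = 176.9 m.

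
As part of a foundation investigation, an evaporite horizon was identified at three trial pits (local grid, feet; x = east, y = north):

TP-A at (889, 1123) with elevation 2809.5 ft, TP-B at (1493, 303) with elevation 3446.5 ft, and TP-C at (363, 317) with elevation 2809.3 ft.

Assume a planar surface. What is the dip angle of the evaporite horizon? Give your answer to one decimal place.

33.7°

Let the plane be z = a·x + b·y + c.
TP-B−TP-A: 604a − 820b = 637;  TP-C−TP-A: −526a − 806b = −0.2.
Solving gives a = 0.55937, b = −0.36480.
Gradient magnitude |∇z| = √(a² + b²) = √(0.31290 + 0.13308) = 0.66782.
True dip = arctan(0.66782) = 33.7°, dipping toward WNW (azimuth ≈ 303°).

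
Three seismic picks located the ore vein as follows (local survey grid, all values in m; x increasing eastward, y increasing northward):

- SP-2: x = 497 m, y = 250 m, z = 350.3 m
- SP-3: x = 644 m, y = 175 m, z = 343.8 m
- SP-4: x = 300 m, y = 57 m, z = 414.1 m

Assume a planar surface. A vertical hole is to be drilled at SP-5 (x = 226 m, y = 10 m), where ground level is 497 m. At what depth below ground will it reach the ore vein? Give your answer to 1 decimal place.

Let the plane be z = a·x + b·y + c.
SP-3−SP-2: 147a − 75b = −6.5;  SP-4−SP-2: −197a − 193b = 63.8.
Solving gives a = −0.13998, b = −0.18769.
Then c = 350.3 − a·497 − b·250 = 466.79.
At (226, 10): z_contact = −31.64 − 1.88 + 466.79 = 433.28 m.
Depth below ground = 497 − 433.28 = 63.7 m.

63.7 m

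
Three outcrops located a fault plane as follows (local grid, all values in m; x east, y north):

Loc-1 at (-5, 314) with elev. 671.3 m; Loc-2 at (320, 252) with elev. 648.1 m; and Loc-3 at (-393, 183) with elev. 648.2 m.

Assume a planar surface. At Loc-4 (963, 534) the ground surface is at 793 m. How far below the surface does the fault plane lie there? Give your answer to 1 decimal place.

90.5 m

Let the plane be z = a·x + b·y + c.
Loc-2−Loc-1: 325a − 62b = −23.2;  Loc-3−Loc-1: −388a − 131b = −23.1.
Solving gives a = −0.02412, b = 0.24777.
Then c = 671.3 − a·-5 − b·314 = 593.38.
At (963, 534): z_contact = −23.23 + 132.31 + 593.38 = 702.46 m.
Depth below ground = 793 − 702.46 = 90.5 m.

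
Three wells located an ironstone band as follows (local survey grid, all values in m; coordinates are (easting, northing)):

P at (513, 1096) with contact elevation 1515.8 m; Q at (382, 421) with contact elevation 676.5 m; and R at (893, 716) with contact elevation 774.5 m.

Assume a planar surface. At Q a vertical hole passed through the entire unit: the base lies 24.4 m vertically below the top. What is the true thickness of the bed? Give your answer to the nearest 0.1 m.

13.6 m

Let the plane be z = a·E + b·N + c.
Q−P: −131a − 675b = −839.3;  R−P: 380a − 380b = −741.3.
Solving gives a = −0.59241, b = 1.35838.
|∇z| = √(a²+b²) = 1.48194, so dip δ = arctan(1.48194) = 55.99°.
True thickness = vertical thickness × cos δ = 24.4 × cos 55.99° = 13.6 m.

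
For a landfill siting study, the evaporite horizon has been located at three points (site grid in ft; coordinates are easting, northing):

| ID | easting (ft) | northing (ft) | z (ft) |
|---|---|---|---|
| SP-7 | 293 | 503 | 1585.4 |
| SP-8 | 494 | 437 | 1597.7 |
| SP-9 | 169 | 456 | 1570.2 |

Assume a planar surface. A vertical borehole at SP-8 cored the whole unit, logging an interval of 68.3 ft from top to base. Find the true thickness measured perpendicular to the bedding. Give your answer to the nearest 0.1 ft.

Let the plane be z = a·easting + b·northing + c.
SP-8−SP-7: 201a − 66b = 12.3;  SP-9−SP-7: −124a − 47b = −15.2.
Solving gives a = 0.08969, b = 0.08678.
|∇z| = √(a²+b²) = 0.12480, so dip δ = arctan(0.12480) = 7.11°.
True thickness = vertical thickness × cos δ = 68.3 × cos 7.11° = 67.8 ft.

67.8 ft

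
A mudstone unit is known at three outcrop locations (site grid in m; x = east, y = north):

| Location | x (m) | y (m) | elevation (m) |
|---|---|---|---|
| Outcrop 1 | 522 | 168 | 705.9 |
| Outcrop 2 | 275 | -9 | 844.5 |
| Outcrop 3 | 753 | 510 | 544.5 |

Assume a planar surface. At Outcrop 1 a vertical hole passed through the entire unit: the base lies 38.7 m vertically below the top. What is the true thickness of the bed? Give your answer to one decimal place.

35.0 m

Let the plane be z = a·x + b·y + c.
Outcrop 2−Outcrop 1: −247a − 177b = 138.6;  Outcrop 3−Outcrop 1: 231a + 342b = −161.4.
Solving gives a = −0.43209, b = −0.18008.
|∇z| = √(a²+b²) = 0.46811, so dip δ = arctan(0.46811) = 25.08°.
True thickness = vertical thickness × cos δ = 38.7 × cos 25.08° = 35.0 m.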